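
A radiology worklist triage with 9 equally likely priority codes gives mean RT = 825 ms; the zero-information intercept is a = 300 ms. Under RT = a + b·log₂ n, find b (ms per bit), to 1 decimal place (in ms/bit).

165.6 ms/bit

9 alternatives carry log₂ 9 = 3.1699 bits; the choice cost is 825 − 300 = 525 ms, so b = 525/3.1699 = 165.619 ms/bit.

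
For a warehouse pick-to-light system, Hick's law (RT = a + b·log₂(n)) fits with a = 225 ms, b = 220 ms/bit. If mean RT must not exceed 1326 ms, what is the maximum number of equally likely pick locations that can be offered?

32

Information budget: (1326 − 225)/220 = 5.0045 bits, so n ≤ 2^5.0045 = 32.101 → at most 32.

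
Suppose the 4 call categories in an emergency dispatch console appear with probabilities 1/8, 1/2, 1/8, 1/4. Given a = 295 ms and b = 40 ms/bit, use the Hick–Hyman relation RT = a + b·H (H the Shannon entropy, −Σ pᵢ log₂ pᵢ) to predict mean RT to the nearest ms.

365 ms

Each term −pᵢ log₂ pᵢ: 0.125·3 + 0.5·1 + 0.125·3 + 0.25·2; summed, H = 1.750 bits.
Mean RT = a + bH = 295 + 40·1.750 = 365.00 ms.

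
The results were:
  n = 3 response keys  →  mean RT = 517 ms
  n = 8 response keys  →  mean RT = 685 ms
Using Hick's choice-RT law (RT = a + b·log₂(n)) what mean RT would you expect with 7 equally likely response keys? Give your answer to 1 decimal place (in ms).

662.1 ms

Solve the two-equation system in a and b:
  b = (685 − 517) / (log₂ 8 − log₂ 3) = 168 / (3 − 1.5850) = 118.725 ms/bit
  a = 517 − 118.725 × 1.5850 = 328.826 ms
Then RT(7) = 328.826 + 118.725 × log₂ 7 = 328.826 + 118.725 × 2.8074 ≈ 662.128 ms.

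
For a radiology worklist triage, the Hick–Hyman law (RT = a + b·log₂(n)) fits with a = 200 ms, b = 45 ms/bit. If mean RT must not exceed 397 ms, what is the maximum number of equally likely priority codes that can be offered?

20

45·log₂ n ≤ 397 − 200 = 197, giving log₂ n ≤ 4.3778 and n ≤ 20.789. The largest whole number is 20.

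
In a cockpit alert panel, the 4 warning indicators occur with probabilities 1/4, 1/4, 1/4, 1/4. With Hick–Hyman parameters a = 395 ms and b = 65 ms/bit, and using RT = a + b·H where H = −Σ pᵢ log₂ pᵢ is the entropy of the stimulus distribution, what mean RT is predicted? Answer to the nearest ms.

525 ms

Each term −pᵢ log₂ pᵢ: 0.25·2 + 0.25·2 + 0.25·2 + 0.25·2; summed, H = 2.000 bits.
Mean RT = a + bH = 395 + 65·2.000 = 525.00 ms.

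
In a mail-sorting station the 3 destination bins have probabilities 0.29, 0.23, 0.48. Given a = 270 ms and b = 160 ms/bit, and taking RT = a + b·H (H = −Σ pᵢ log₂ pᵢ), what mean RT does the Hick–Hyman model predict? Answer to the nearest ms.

H = 0.29·log₂(1/0.29) + 0.23·log₂(1/0.23) + 0.48·log₂(1/0.48) = 1.5138 bits.
RT = 270 + 160 × 1.5138 = 512.21 ms.

512 ms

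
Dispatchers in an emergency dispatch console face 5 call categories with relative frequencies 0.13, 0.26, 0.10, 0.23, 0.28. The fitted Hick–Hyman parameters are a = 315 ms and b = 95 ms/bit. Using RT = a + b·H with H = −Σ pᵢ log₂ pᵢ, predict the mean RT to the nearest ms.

Entropy contributions −pᵢ log₂ pᵢ: 0.3826, 0.5053, 0.3322, 0.4877, 0.5142; sum H = 2.2220 bits.
RT = a + bH = 315 + 95·2.2220 = 526.09 ms.

526 ms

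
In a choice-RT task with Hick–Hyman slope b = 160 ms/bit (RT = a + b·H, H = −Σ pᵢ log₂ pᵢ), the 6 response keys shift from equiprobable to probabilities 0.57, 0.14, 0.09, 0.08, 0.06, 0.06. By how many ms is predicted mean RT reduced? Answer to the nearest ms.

Equiprobable entropy H₀ = log₂ 6 = 2.5850 bits.
Skewed entropy H = −Σ pᵢ log₂ pᵢ = 1.9506 bits.
ΔRT = b·(H₀ − H) = 160 × 0.6344 = 101.50 ms.

101 ms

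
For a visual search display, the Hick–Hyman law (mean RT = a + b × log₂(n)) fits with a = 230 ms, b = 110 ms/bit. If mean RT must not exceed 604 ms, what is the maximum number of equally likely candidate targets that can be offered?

10

Information budget: (604 − 230)/110 = 3.4000 bits, so n ≤ 2^3.4000 = 10.556 → at most 10.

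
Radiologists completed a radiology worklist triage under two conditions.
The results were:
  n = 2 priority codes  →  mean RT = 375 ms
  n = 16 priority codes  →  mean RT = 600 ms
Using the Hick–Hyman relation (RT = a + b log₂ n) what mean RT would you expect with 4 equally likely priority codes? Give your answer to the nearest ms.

Solve the two-equation system in a and b:
  b = (600 − 375) / (log₂ 16 − log₂ 2) = 225 / (4 − 1) = 75 ms/bit
  a = 375 − 75 × 1 = 300 ms
Then RT(4) = 300 + 75 × log₂ 4 = 300 + 75 × 2 ≈ 450.000 ms.

450 ms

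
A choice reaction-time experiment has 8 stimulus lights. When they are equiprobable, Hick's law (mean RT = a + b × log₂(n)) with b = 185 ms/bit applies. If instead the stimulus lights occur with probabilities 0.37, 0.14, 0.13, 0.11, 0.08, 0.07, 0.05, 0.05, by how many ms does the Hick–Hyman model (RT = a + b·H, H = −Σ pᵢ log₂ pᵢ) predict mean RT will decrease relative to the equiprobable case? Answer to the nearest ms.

64 ms

The RT saving is b·ΔH. Equiprobable H₀ = log₂(8) = 3.0000 bits; with the given probabilities H = 2.6530 bits.
b·(H₀ − H) = 185 × (3.0000 − 2.6530) = 64.19 ms.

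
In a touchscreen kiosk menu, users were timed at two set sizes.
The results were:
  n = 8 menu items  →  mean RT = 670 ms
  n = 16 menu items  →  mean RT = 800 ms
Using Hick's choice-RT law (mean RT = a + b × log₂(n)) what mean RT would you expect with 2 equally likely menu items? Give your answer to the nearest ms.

Fit slope and intercept:
  b = (800 − 670) / (log₂ 16 − log₂ 8) = 130 / (4 − 3) = 130 ms/bit
  a = 670 − 130 × 3 = 280 ms
Then RT(2) = 280 + 130 × log₂ 2 = 280 + 130 × 1 ≈ 410.000 ms.

410 ms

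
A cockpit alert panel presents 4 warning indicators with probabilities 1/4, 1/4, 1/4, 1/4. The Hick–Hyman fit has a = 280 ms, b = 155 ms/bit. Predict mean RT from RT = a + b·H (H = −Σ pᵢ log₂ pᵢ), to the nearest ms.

590 ms

H = −Σ pᵢ log₂ pᵢ = 0.25·2 + 0.25·2 + 0.25·2 + 0.25·2 = 2.000 bits.
RT = 280 + 155 × 2.000 = 590.00 ms.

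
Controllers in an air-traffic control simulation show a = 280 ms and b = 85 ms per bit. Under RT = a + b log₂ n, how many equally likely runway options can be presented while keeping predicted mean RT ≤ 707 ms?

32

85·log₂ n ≤ 707 − 280 = 427, giving log₂ n ≤ 5.0235 and n ≤ 32.526. The largest whole number is 32.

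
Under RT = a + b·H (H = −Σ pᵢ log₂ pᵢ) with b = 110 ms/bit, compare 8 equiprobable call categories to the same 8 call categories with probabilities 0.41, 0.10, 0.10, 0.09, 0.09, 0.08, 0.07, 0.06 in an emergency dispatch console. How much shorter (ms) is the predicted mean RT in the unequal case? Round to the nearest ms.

42 ms

Equiprobable entropy H₀ = log₂ 8 = 3.0000 bits.
Skewed entropy H = −Σ pᵢ log₂ pᵢ = 2.6207 bits.
ΔRT = b·(H₀ − H) = 110 × 0.3793 = 41.73 ms.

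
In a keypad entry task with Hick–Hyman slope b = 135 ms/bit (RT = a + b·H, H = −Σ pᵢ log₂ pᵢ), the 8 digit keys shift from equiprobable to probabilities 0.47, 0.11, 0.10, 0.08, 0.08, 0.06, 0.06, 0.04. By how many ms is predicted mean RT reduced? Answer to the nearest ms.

The RT saving is b·ΔH. Equiprobable H₀ = log₂(8) = 3.0000 bits; with the given probabilities H = 2.4503 bits.
b·(H₀ − H) = 135 × (3.0000 − 2.4503) = 74.21 ms.

74 ms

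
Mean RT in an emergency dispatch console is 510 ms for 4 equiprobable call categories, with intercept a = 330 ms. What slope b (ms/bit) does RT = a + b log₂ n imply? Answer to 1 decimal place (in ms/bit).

90.0 ms/bit

4 alternatives carry log₂ 4 = 2 bits; the choice cost is 510 − 330 = 180 ms, so b = 180/2 = 90.000 ms/bit.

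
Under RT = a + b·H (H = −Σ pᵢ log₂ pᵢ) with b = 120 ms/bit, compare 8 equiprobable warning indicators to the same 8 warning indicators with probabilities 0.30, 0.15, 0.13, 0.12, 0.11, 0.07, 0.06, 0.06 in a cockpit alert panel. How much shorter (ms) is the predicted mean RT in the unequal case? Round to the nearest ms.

Equiprobable entropy H₀ = log₂ 8 = 3.0000 bits.
Skewed entropy H = −Σ pᵢ log₂ pᵢ = 2.7873 bits.
ΔRT = b·(H₀ − H) = 120 × 0.2127 = 25.53 ms.

26 ms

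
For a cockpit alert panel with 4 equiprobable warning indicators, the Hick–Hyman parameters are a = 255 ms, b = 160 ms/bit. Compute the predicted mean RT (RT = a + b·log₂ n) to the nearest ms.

575 ms

log₂(4) = 2 bits, so RT = 255 + 160 × 2 ≈ 575.000 ms.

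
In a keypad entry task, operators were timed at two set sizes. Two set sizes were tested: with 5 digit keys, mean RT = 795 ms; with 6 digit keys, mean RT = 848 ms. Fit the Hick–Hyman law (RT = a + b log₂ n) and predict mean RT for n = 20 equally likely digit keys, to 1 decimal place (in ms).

RT is linear in log₂ n, so two points fix the line:
  b = (848 − 795) / (log₂ 6 − log₂ 5) = 53 / (2.5850 − 2.3219) = 201.495 ms/bit
  a = 795 − 201.495 × 2.3219 = 327.144 ms
Then RT(20) = 327.144 + 201.495 × log₂ 20 = 327.144 + 201.495 × 4.3219 ≈ 1197.989 ms.

1198.0 ms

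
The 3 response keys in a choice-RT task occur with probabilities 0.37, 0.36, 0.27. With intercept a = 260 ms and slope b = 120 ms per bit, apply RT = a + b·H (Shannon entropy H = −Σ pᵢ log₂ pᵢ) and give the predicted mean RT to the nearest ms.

H = 0.37·log₂(1/0.37) + 0.36·log₂(1/0.36) + 0.27·log₂(1/0.27) = 1.5714 bits.
RT = 260 + 120 × 1.5714 = 448.56 ms.

449 ms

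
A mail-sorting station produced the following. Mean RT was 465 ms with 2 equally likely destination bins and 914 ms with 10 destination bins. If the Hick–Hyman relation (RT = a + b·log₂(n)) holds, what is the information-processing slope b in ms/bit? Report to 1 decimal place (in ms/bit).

193.4 ms/bit

b = (RT₂ − RT₁)/(log₂ n₂ − log₂ n₁) = (914 − 465)/(3.3219 − 1) = 193.374 ms/bit.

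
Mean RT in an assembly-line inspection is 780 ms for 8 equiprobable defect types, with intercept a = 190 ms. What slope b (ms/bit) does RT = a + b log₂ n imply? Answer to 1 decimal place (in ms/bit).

196.7 ms/bit

8 alternatives carry log₂ 8 = 3 bits; the choice cost is 780 − 190 = 590 ms, so b = 590/3 = 196.667 ms/bit.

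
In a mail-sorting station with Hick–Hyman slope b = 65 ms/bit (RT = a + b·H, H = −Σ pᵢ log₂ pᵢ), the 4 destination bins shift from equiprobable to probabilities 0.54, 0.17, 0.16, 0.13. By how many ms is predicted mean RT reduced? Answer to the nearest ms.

Equiprobable entropy H₀ = log₂ 4 = 2.0000 bits.
Skewed entropy H = −Σ pᵢ log₂ pᵢ = 1.7203 bits.
ΔRT = b·(H₀ − H) = 65 × 0.2797 = 18.18 ms.

18 ms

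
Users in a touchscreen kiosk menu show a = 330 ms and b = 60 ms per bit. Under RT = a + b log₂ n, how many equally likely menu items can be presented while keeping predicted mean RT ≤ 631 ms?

60·log₂ n ≤ 631 − 330 = 301, giving log₂ n ≤ 5.0167 and n ≤ 32.372. The largest whole number is 32.

32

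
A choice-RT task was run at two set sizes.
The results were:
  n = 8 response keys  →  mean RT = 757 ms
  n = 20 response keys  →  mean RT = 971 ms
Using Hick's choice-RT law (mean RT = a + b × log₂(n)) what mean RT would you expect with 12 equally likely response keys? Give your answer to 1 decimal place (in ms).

RT is linear in log₂ n, so two points fix the line:
  b = (971 − 757) / (log₂ 20 − log₂ 8) = 214 / (4.3219 − 3) = 161.885 ms/bit
  a = 757 − 161.885 × 3 = 271.346 ms
Then RT(12) = 271.346 + 161.885 × log₂ 12 = 271.346 + 161.885 × 3.5850 ≈ 851.697 ms.

851.7 ms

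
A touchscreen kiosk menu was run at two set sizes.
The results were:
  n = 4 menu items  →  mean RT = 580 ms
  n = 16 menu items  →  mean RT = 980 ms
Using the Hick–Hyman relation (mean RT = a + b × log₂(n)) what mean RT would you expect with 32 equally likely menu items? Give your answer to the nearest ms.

1180 ms

Solve the two-equation system in a and b:
  b = (980 − 580) / (log₂ 16 − log₂ 4) = 400 / (4 − 2) = 200 ms/bit
  a = 580 − 200 × 2 = 180 ms
Then RT(32) = 180 + 200 × log₂ 32 = 180 + 200 × 5 ≈ 1180.000 ms.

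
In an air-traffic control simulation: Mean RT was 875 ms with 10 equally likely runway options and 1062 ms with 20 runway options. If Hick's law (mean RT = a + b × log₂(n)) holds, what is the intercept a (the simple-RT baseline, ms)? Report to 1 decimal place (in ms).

253.8 ms

Slope: b = (1062 − 875) / (log₂ 20 − log₂ 10) = 187/1.0000 = 187.000 ms/bit.
a = RT₁ − b·log₂ n₁ = 875 − 187.000 × 3.3219 = 253.799 ms.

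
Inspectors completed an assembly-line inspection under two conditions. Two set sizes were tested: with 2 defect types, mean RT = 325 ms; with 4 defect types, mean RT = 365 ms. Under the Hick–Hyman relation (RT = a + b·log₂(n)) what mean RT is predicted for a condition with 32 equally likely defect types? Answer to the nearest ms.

With log₂ n on the abscissa the relation is linear; from the two conditions:
  b = (365 − 325) / (log₂ 4 − log₂ 2) = 40 / (2 − 1) = 40 ms/bit
  a = 325 − 40 × 1 = 285 ms
Then RT(32) = 285 + 40 × log₂ 32 = 285 + 40 × 5 ≈ 485.000 ms.

485 ms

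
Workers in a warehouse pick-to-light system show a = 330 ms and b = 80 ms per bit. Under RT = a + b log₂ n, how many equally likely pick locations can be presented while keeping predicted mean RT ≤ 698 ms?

Information budget: (698 − 330)/80 = 4.6000 bits, so n ≤ 2^4.6000 = 24.251 → at most 24.

24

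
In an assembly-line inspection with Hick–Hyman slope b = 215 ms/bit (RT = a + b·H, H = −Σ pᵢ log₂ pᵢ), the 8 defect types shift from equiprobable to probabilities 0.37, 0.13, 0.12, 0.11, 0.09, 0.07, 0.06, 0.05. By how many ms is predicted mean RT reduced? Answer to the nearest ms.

71 ms

The RT saving is b·ΔH. Equiprobable H₀ = log₂(8) = 3.0000 bits; with the given probabilities H = 2.6716 bits.
b·(H₀ − H) = 215 × (3.0000 − 2.6716) = 70.61 ms.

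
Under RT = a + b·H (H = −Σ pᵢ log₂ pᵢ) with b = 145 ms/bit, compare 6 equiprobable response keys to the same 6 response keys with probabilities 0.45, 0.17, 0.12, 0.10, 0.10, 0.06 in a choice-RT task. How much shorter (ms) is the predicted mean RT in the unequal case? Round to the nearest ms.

52 ms

The RT saving is b·ΔH. Equiprobable H₀ = log₂(6) = 2.5850 bits; with the given probabilities H = 2.2280 bits.
b·(H₀ − H) = 145 × (2.5850 − 2.2280) = 51.76 ms.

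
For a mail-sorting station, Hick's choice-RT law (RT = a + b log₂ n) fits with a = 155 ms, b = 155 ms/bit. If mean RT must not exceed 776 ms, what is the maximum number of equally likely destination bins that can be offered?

Set 155 + 155·log₂ n ≤ 776 → log₂ n ≤ (776 − 155)/155 = 4.0065.
So n ≤ 2^4.0065 = 16.072; the largest integer n is 16.

16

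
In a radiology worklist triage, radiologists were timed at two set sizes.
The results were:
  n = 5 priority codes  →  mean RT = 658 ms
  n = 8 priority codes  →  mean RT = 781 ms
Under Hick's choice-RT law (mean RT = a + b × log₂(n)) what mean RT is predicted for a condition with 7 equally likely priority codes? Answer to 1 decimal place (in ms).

With log₂ n on the abscissa the relation is linear; from the two conditions:
  b = (781 − 658) / (log₂ 8 − log₂ 5) = 123 / (3 − 2.3219) = 181.397 ms/bit
  a = 658 − 181.397 × 2.3219 = 236.810 ms
Then RT(7) = 236.810 + 181.397 × log₂ 7 = 236.810 + 181.397 × 2.8074 ≈ 746.055 ms.

746.1 ms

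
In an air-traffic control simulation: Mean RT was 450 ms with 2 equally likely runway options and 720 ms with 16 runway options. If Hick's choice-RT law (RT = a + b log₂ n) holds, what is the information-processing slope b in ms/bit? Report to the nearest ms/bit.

90 ms/bit

b = (RT₂ − RT₁)/(log₂ n₂ − log₂ n₁) = (720 − 450)/(4 − 1) = 90 ms/bit.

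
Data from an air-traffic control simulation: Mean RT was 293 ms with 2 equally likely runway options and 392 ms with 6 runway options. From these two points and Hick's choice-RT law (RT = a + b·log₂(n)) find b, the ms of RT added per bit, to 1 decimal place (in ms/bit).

62.5 ms/bit

The slope on a log₂ axis is (392 − 293) / (2.5850 − 1) = 62.462 ms/bit.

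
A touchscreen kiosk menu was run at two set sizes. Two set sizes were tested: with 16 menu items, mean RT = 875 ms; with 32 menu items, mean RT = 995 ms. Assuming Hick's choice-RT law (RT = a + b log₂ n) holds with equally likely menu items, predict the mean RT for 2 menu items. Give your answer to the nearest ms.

515 ms

Solve the two-equation system in a and b:
  b = (995 − 875) / (log₂ 32 − log₂ 16) = 120 / (5 − 4) = 120 ms/bit
  a = 875 − 120 × 4 = 395 ms
Then RT(2) = 395 + 120 × log₂ 2 = 395 + 120 × 1 ≈ 515.000 ms.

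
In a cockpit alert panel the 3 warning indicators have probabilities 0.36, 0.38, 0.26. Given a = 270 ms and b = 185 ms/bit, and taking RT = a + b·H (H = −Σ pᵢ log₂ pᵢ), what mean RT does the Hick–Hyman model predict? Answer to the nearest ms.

Entropy contributions −pᵢ log₂ pᵢ: 0.5306, 0.5305, 0.5053; sum H = 1.5664 bits.
RT = a + bH = 270 + 185·1.5664 = 559.78 ms.

560 ms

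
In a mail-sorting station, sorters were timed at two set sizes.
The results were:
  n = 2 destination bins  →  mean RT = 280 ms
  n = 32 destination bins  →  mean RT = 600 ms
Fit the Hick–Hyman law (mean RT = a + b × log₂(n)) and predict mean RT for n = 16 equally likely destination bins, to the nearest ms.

520 ms

RT is linear in log₂ n, so two points fix the line:
  b = (600 − 280) / (log₂ 32 − log₂ 2) = 320 / (5 − 1) = 80 ms/bit
  a = 280 − 80 × 1 = 200 ms
Then RT(16) = 200 + 80 × log₂ 16 = 200 + 80 × 4 ≈ 520.000 ms.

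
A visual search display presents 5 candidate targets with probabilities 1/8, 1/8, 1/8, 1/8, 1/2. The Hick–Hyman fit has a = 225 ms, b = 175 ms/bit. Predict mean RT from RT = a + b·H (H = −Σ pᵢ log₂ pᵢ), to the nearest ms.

Each term −pᵢ log₂ pᵢ: 0.125·3 + 0.125·3 + 0.125·3 + 0.125·3 + 0.5·1; summed, H = 2.000 bits.
Mean RT = a + bH = 225 + 175·2.000 = 575.00 ms.

575 ms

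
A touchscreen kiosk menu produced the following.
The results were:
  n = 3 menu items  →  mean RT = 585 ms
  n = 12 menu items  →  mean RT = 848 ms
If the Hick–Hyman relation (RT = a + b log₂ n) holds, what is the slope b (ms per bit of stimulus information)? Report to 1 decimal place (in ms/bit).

131.5 ms/bit

The slope on a log₂ axis is (848 − 585) / (3.5850 − 1.5850) = 131.500 ms/bit.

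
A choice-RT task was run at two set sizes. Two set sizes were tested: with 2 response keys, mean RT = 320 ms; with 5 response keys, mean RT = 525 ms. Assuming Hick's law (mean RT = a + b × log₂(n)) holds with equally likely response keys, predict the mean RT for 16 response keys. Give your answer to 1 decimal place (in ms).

785.2 ms

Fit slope and intercept:
  b = (525 − 320) / (log₂ 5 − log₂ 2) = 205 / (2.3219 − 1) = 155.077 ms/bit
  a = 320 − 155.077 × 1 = 164.923 ms
Then RT(16) = 164.923 + 155.077 × log₂ 16 = 164.923 + 155.077 × 4 ≈ 785.230 ms.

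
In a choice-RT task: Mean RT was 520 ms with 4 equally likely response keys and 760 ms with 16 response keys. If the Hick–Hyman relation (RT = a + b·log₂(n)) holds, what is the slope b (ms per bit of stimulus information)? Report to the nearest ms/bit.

120 ms/bit

b = (RT₂ − RT₁)/(log₂ n₂ − log₂ n₁) = (760 − 520)/(4 − 2) = 120 ms/bit.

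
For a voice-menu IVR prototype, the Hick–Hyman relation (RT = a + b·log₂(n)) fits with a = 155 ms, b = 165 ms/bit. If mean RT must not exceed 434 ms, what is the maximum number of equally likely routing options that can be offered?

3

Set 155 + 165·log₂ n ≤ 434 → log₂ n ≤ (434 − 155)/165 = 1.6909.
So n ≤ 2^1.6909 = 3.229; the largest integer n is 3.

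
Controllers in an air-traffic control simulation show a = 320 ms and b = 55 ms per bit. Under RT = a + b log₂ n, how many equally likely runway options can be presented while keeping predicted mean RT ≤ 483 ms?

7

55·log₂ n ≤ 483 − 320 = 163, giving log₂ n ≤ 2.9636 and n ≤ 7.801. The largest whole number is 7.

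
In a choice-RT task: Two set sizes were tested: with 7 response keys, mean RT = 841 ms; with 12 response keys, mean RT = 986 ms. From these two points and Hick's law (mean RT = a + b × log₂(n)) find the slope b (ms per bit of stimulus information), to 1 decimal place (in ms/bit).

Slope: b = (986 − 841) / (log₂ 12 − log₂ 7) = 145/0.7776 = 186.469 ms/bit.

186.5 ms/bit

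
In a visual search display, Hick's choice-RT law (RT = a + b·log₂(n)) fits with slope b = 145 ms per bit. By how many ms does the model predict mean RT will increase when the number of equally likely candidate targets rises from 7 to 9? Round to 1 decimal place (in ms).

The intercept a cancels: ΔRT = b·(log₂ n₂ − log₂ n₁) = b·log₂(n₂/n₁).
log₂(9) − log₂(7) = 3.1699 − 2.8074 = 0.3626.
ΔRT = 145 × 0.3626 = 52.573 ms.

52.6 ms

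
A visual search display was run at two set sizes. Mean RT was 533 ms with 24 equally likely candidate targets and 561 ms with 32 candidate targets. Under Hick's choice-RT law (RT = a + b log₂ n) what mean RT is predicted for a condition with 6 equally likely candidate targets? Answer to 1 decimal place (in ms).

398.1 ms

Fit slope and intercept:
  b = (561 − 533) / (log₂ 32 − log₂ 24) = 28 / (5 − 4.5850) = 67.464 ms/bit
  a = 533 − 67.464 × 4.5850 = 223.681 ms
Then RT(6) = 223.681 + 67.464 × log₂ 6 = 223.681 + 67.464 × 2.5850 ≈ 398.072 ms.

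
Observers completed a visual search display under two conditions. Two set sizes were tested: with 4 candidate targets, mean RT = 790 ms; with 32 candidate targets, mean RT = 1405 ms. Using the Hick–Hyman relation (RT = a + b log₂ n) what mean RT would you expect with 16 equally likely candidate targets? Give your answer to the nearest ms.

1200 ms

With log₂ n on the abscissa the relation is linear; from the two conditions:
  b = (1405 − 790) / (log₂ 32 − log₂ 4) = 615 / (5 − 2) = 205 ms/bit
  a = 790 − 205 × 2 = 380 ms
Then RT(16) = 380 + 205 × log₂ 16 = 380 + 205 × 4 ≈ 1200.000 ms.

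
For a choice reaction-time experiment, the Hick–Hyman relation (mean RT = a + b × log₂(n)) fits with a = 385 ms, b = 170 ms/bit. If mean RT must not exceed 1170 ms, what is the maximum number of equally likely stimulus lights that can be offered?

24

Set 385 + 170·log₂ n ≤ 1170 → log₂ n ≤ (1170 − 385)/170 = 4.6176.
So n ≤ 2^4.6176 = 24.550; the largest integer n is 24.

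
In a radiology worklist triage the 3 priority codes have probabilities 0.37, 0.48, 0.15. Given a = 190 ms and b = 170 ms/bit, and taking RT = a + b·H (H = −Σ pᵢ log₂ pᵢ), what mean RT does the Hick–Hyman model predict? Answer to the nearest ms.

436 ms

Entropy contributions −pᵢ log₂ pᵢ: 0.5307, 0.5083, 0.4105; sum H = 1.4495 bits.
RT = a + bH = 190 + 170·1.4495 = 436.42 ms.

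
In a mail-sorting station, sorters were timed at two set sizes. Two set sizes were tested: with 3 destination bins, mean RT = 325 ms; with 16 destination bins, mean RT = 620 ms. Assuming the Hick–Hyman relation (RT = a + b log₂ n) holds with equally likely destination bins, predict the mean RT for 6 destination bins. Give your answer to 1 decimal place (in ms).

447.2 ms

Solve the two-equation system in a and b:
  b = (620 − 325) / (log₂ 16 − log₂ 3) = 295 / (4 − 1.5850) = 122.151 ms/bit
  a = 325 − 122.151 × 1.5850 = 131.395 ms
Then RT(6) = 131.395 + 122.151 × log₂ 6 = 131.395 + 122.151 × 2.5850 ≈ 447.151 ms.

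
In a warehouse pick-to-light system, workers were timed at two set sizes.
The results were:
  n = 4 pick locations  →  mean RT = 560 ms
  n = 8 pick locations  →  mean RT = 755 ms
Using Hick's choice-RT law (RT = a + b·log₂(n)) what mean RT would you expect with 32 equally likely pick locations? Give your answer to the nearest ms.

1145 ms

With log₂ n on the abscissa the relation is linear; from the two conditions:
  b = (755 − 560) / (log₂ 8 − log₂ 4) = 195 / (3 − 2) = 195 ms/bit
  a = 560 − 195 × 2 = 170 ms
Then RT(32) = 170 + 195 × log₂ 32 = 170 + 195 × 5 ≈ 1145.000 ms.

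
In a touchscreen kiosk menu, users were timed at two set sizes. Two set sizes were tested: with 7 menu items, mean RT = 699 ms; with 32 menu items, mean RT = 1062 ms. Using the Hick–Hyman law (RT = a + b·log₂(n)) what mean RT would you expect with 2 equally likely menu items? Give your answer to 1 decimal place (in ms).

RT is linear in log₂ n, so two points fix the line:
  b = (1062 − 699) / (log₂ 32 − log₂ 7) = 363 / (5 − 2.8074) = 165.553 ms/bit
  a = 699 − 165.553 × 2.8074 = 234.233 ms
Then RT(2) = 234.233 + 165.553 × log₂ 2 = 234.233 + 165.553 × 1 ≈ 399.786 ms.

399.8 ms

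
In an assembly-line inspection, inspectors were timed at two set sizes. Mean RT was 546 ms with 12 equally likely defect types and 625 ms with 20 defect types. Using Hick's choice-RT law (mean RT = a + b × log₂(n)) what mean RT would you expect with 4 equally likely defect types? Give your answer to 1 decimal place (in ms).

Solve the two-equation system in a and b:
  b = (625 − 546) / (log₂ 20 − log₂ 12) = 79 / (4.3219 − 3.5850) = 107.196 ms/bit
  a = 546 − 107.196 × 3.5850 = 161.705 ms
Then RT(4) = 161.705 + 107.196 × log₂ 4 = 161.705 + 107.196 × 2 ≈ 376.098 ms.

376.1 ms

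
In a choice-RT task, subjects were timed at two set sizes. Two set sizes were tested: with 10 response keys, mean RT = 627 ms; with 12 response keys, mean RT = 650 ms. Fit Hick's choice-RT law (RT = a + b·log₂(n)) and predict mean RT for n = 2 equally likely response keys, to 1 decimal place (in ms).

With log₂ n on the abscissa the relation is linear; from the two conditions:
  b = (650 − 627) / (log₂ 12 − log₂ 10) = 23 / (3.5850 − 3.3219) = 87.441 ms/bit
  a = 627 − 87.441 × 3.3219 = 336.527 ms
Then RT(2) = 336.527 + 87.441 × log₂ 2 = 336.527 + 87.441 × 1 ≈ 423.968 ms.

424.0 ms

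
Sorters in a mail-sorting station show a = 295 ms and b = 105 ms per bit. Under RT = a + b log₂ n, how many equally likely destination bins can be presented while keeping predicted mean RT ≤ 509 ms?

4

Information budget: (509 − 295)/105 = 2.0381 bits, so n ≤ 2^2.0381 = 4.107 → at most 4.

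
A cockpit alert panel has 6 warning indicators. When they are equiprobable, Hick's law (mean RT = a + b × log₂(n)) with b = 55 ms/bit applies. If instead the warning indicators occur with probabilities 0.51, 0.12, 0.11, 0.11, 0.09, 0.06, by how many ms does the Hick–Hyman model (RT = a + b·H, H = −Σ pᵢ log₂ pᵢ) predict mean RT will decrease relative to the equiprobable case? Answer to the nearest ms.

Equiprobable entropy H₀ = log₂ 6 = 2.5850 bits.
Skewed entropy H = −Σ pᵢ log₂ pᵢ = 2.1193 bits.
ΔRT = b·(H₀ − H) = 55 × 0.4657 = 25.61 ms.

26 ms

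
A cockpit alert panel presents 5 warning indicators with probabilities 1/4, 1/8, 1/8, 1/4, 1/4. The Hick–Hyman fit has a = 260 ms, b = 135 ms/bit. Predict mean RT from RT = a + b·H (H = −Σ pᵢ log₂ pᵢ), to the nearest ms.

564 ms

Each term −pᵢ log₂ pᵢ: 0.25·2 + 0.125·3 + 0.125·3 + 0.25·2 + 0.25·2; summed, H = 2.250 bits.
Mean RT = a + bH = 260 + 135·2.250 = 563.75 ms.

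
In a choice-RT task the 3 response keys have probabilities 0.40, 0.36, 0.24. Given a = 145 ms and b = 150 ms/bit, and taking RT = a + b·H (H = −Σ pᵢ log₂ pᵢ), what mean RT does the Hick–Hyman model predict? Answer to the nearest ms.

378 ms

H = 0.40·log₂(1/0.40) + 0.36·log₂(1/0.36) + 0.24·log₂(1/0.24) = 1.5535 bits.
RT = 145 + 150 × 1.5535 = 378.03 ms.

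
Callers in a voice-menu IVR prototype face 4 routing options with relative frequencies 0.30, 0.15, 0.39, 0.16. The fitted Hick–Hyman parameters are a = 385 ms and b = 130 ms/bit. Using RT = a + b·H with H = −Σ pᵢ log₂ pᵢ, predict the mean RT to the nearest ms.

H = 0.30·log₂(1/0.30) + 0.15·log₂(1/0.15) + 0.39·log₂(1/0.39) + 0.16·log₂(1/0.16) = 1.8844 bits.
RT = 385 + 130 × 1.8844 = 629.98 ms.

630 ms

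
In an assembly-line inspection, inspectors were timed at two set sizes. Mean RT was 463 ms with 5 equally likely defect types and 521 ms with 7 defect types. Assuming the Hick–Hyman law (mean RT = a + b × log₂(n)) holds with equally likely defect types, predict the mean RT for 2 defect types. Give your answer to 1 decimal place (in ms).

305.1 ms

RT is linear in log₂ n, so two points fix the line:
  b = (521 − 463) / (log₂ 7 − log₂ 5) = 58 / (2.8074 − 2.3219) = 119.482 ms/bit
  a = 463 − 119.482 × 2.3219 = 185.570 ms
Then RT(2) = 185.570 + 119.482 × log₂ 2 = 185.570 + 119.482 × 1 ≈ 305.053 ms.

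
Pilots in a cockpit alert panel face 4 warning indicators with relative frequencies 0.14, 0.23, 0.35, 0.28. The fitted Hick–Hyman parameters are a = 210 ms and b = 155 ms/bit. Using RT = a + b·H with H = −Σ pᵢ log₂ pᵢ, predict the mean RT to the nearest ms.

509 ms

H = 0.14·log₂(1/0.14) + 0.23·log₂(1/0.23) + 0.35·log₂(1/0.35) + 0.28·log₂(1/0.28) = 1.9291 bits.
RT = 210 + 155 × 1.9291 = 509.01 ms.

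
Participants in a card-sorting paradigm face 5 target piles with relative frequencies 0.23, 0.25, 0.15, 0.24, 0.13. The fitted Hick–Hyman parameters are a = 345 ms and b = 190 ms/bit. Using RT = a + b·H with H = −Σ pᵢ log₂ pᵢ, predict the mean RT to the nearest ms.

777 ms

Entropy contributions −pᵢ log₂ pᵢ: 0.4877, 0.5000, 0.4105, 0.4941, 0.3826; sum H = 2.2750 bits.
RT = a + bH = 345 + 190·2.2750 = 777.25 ms.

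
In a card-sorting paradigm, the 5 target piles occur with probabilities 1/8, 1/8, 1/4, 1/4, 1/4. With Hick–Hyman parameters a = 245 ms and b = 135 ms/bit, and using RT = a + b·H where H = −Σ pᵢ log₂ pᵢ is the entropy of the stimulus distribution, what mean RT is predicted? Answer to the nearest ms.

Each term −pᵢ log₂ pᵢ: 0.125·3 + 0.125·3 + 0.25·2 + 0.25·2 + 0.25·2; summed, H = 2.250 bits.
Mean RT = a + bH = 245 + 135·2.250 = 548.75 ms.

549 ms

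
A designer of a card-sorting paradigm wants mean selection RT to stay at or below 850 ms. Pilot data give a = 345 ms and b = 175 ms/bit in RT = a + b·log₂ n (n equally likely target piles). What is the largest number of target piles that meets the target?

7

Information budget: (850 − 345)/175 = 2.8857 bits, so n ≤ 2^2.8857 = 7.391 → at most 7.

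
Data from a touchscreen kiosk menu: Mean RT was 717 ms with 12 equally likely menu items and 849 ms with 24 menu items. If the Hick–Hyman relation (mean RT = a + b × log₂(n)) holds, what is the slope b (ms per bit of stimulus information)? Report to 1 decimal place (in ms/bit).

Slope: b = (849 − 717) / (log₂ 24 − log₂ 12) = 132/1.0000 = 132.000 ms/bit.

132.0 ms/bit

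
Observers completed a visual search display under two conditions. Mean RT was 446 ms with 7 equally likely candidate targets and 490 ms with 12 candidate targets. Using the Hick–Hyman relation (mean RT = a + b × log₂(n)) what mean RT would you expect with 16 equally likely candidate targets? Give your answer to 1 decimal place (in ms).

513.5 ms

Fit slope and intercept:
  b = (490 − 446) / (log₂ 12 − log₂ 7) = 44 / (3.5850 − 2.8074) = 56.584 ms/bit
  a = 446 − 56.584 × 2.8074 = 287.149 ms
Then RT(16) = 287.149 + 56.584 × log₂ 16 = 287.149 + 56.584 × 4 ≈ 513.484 ms.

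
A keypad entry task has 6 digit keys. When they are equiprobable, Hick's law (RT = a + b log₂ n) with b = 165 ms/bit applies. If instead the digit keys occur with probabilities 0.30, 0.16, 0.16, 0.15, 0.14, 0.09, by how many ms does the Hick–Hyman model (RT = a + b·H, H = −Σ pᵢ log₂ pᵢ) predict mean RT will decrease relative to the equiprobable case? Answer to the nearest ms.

16 ms

Equiprobable entropy H₀ = log₂ 6 = 2.5850 bits.
Skewed entropy H = −Σ pᵢ log₂ pᵢ = 2.4874 bits.
ΔRT = b·(H₀ − H) = 165 × 0.0975 = 16.09 ms.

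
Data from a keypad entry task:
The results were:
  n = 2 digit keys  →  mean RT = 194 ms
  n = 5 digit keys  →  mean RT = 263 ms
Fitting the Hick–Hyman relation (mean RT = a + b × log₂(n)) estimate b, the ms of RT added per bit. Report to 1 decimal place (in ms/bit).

The slope on a log₂ axis is (263 − 194) / (2.3219 − 1) = 52.196 ms/bit.

52.2 ms/bit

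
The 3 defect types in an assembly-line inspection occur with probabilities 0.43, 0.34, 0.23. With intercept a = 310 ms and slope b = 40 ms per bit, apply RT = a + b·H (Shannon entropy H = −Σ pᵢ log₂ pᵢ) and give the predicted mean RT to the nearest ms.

H = 0.43·log₂(1/0.43) + 0.34·log₂(1/0.34) + 0.23·log₂(1/0.23) = 1.5404 bits.
RT = 310 + 40 × 1.5404 = 371.62 ms.

372 ms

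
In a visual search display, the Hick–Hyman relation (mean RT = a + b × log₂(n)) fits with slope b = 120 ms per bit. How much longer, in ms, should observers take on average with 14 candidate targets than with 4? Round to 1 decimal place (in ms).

Only the slope matters, since a is common to both: ΔRT = b·log₂(n₂/n₁).
log₂(14) − log₂(4) = 3.8074 − 2 = 1.8074.
ΔRT = 120 × 1.8074 = 216.883 ms.

216.9 ms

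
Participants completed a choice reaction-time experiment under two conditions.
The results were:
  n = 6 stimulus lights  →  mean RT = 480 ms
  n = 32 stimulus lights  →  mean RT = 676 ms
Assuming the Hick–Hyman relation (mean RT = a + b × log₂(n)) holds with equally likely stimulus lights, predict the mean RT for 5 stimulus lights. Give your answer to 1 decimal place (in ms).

Fit slope and intercept:
  b = (676 − 480) / (log₂ 32 − log₂ 6) = 196 / (5 − 2.5850) = 81.158 ms/bit
  a = 480 − 81.158 × 2.5850 = 270.209 ms
Then RT(5) = 270.209 + 81.158 × log₂ 5 = 270.209 + 81.158 × 2.3219 ≈ 458.653 ms.

458.7 ms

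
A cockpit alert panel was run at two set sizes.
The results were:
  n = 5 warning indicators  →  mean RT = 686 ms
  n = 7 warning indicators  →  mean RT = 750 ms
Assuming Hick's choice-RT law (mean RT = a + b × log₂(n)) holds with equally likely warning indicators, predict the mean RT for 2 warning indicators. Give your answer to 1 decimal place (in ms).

Solve the two-equation system in a and b:
  b = (750 − 686) / (log₂ 7 − log₂ 5) = 64 / (2.8074 − 2.3219) = 131.843 ms/bit
  a = 686 − 131.843 × 2.3219 = 379.871 ms
Then RT(2) = 379.871 + 131.843 × log₂ 2 = 379.871 + 131.843 × 1 ≈ 511.713 ms.

511.7 ms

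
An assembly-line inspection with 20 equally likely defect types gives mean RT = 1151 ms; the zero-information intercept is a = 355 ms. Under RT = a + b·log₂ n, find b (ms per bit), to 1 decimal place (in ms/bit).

log₂(20) = 4.3219 bits.
b = (RT − a)/log₂ n = (1151 − 355) / 4.3219 = 184.177 ms/bit.

184.2 ms/bit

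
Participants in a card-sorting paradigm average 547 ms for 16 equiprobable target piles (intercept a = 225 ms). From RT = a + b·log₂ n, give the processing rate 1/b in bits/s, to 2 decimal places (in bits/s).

12.42 bits/s

b = (547 − 225)/log₂ 16 = 322/4 = 80.500 ms per bit = 0.08050 s/bit; the reciprocal is 12.422 bits/s.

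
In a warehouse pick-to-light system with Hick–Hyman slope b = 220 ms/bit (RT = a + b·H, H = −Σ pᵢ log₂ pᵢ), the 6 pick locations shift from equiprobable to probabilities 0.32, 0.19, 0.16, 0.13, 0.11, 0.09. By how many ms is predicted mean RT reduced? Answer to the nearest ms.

30 ms

Equiprobable entropy H₀ = log₂ 6 = 2.5850 bits.
Skewed entropy H = −Σ pᵢ log₂ pᵢ = 2.4499 bits.
ΔRT = b·(H₀ − H) = 220 × 0.1351 = 29.72 ms.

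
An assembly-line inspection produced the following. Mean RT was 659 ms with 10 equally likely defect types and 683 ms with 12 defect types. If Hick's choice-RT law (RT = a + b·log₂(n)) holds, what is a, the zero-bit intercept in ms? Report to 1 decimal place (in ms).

355.9 ms

b = (RT₂ − RT₁)/(log₂ n₂ − log₂ n₁) = (683 − 659)/(3.5850 − 3.3219) = 91.243 ms/bit.
a = RT₁ − b·log₂ n₁ = 659 − 91.243 × 3.3219 = 355.898 ms.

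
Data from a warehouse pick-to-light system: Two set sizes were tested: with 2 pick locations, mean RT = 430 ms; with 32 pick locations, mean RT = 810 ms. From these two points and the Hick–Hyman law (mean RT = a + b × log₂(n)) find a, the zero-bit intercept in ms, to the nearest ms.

335 ms

b = (RT₂ − RT₁)/(log₂ n₂ − log₂ n₁) = (810 − 430)/(5 − 1) = 95 ms/bit.
Intercept: a = 430 − 95·log₂(2) = 335.000 ms.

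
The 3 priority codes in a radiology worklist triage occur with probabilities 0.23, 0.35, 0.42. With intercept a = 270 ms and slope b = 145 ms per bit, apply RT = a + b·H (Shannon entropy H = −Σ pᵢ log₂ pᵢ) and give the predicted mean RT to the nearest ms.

Entropy contributions −pᵢ log₂ pᵢ: 0.4877, 0.5301, 0.5256; sum H = 1.5434 bits.
RT = a + bH = 270 + 145·1.5434 = 493.80 ms.

494 ms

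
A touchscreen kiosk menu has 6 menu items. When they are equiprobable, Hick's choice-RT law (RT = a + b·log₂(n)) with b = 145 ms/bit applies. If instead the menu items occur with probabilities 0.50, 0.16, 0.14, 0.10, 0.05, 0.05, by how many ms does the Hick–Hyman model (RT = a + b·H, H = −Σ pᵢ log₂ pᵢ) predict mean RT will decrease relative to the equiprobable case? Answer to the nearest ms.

Equiprobable entropy H₀ = log₂ 6 = 2.5850 bits.
Skewed entropy H = −Σ pᵢ log₂ pᵢ = 2.0845 bits.
ΔRT = b·(H₀ − H) = 145 × 0.5004 = 72.57 ms.

73 ms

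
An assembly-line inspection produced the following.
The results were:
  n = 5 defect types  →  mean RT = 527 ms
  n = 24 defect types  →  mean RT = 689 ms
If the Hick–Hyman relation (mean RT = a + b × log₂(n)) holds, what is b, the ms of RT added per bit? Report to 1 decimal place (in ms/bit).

71.6 ms/bit

The slope on a log₂ axis is (689 − 527) / (4.5850 − 2.3219) = 71.585 ms/bit.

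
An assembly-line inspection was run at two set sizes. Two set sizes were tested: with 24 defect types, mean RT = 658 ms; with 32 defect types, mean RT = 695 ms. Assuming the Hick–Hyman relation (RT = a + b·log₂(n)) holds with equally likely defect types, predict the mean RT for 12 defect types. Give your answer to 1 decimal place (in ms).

568.9 ms

Fit slope and intercept:
  b = (695 − 658) / (log₂ 32 − log₂ 24) = 37 / (5 − 4.5850) = 89.149 ms/bit
  a = 658 − 89.149 × 4.5850 = 249.257 ms
Then RT(12) = 249.257 + 89.149 × log₂ 12 = 249.257 + 89.149 × 3.5850 ≈ 568.851 ms.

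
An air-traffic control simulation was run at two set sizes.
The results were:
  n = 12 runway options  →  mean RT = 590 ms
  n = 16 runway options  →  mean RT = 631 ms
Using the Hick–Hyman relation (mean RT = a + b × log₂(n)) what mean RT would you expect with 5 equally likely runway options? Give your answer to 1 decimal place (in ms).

465.2 ms

With log₂ n on the abscissa the relation is linear; from the two conditions:
  b = (631 − 590) / (log₂ 16 − log₂ 12) = 41 / (4 − 3.5850) = 98.786 ms/bit
  a = 590 − 98.786 × 3.5850 = 235.855 ms
Then RT(5) = 235.855 + 98.786 × log₂ 5 = 235.855 + 98.786 × 2.3219 ≈ 465.230 ms.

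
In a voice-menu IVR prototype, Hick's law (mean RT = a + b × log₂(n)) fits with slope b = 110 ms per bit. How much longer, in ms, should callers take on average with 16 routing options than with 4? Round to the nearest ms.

The intercept a cancels: ΔRT = b·(log₂ n₂ − log₂ n₁) = b·log₂(n₂/n₁).
log₂(16) − log₂(4) = log₂(16/4) = log₂(4) = 2.
ΔRT = 110 × 2.0000 = 220.000 ms.

220 ms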